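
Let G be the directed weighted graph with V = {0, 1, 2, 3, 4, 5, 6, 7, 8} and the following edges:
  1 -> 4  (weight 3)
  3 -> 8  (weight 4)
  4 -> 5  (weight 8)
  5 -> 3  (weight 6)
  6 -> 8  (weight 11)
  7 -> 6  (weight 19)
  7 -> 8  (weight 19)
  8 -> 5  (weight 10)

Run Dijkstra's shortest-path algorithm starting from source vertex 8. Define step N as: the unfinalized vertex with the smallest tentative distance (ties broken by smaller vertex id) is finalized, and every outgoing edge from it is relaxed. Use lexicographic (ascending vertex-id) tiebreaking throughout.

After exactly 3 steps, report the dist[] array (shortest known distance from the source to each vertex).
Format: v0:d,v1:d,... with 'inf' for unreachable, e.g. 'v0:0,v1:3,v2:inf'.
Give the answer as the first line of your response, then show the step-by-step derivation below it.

v0:inf,v1:inf,v2:inf,v3:16,v4:inf,v5:10,v6:inf,v7:inf,v8:0

step 1: dist = v0:inf,v1:inf,v2:inf,v3:inf,v4:inf,v5:10,v6:inf,v7:inf,v8:0
step 2: dist = v0:inf,v1:inf,v2:inf,v3:16,v4:inf,v5:10,v6:inf,v7:inf,v8:0
step 3: dist = v0:inf,v1:inf,v2:inf,v3:16,v4:inf,v5:10,v6:inf,v7:inf,v8:0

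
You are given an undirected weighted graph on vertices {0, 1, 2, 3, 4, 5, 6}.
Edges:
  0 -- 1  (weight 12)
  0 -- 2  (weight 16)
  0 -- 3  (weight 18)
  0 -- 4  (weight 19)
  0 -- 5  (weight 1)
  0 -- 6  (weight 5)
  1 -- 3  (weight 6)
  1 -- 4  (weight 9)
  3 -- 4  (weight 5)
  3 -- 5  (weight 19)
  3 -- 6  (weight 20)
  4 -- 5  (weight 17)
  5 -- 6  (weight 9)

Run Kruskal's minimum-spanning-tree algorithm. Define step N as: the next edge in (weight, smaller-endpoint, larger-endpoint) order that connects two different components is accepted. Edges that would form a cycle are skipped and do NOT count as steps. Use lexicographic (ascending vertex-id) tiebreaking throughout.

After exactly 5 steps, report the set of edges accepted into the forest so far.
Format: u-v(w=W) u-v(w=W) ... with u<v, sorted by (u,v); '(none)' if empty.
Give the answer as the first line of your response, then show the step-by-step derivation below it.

0-1(w=12) 0-5(w=1) 0-6(w=5) 1-3(w=6) 3-4(w=5)

step 1: add edge 0-5 (w=1); MST = {0-5(w=1)}
step 2: add edge 0-6 (w=5); MST = {0-5(w=1) 0-6(w=5)}
step 3: add edge 3-4 (w=5); MST = {0-5(w=1) 0-6(w=5) 3-4(w=5)}
step 4: add edge 1-3 (w=6); MST = {0-5(w=1) 0-6(w=5) 1-3(w=6) 3-4(w=5)}
step 5: add edge 0-1 (w=12); MST = {0-1(w=12) 0-5(w=1) 0-6(w=5) 1-3(w=6) 3-4(w=5)}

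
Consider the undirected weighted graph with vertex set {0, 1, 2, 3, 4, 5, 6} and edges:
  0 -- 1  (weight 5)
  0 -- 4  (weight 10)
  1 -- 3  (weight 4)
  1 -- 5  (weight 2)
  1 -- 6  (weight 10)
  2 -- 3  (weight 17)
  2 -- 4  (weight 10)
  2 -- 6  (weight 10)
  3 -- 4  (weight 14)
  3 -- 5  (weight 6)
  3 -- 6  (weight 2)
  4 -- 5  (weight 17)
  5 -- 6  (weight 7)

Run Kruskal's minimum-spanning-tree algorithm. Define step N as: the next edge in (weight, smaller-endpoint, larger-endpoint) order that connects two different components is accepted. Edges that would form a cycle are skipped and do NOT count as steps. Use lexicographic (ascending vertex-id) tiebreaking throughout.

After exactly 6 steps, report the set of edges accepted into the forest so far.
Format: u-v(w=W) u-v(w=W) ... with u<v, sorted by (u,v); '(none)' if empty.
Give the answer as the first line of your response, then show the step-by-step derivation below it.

0-1(w=5) 0-4(w=10) 1-3(w=4) 1-5(w=2) 2-4(w=10) 3-6(w=2)

step 1: add edge 1-5 (w=2); MST = {1-5(w=2)}
step 2: add edge 3-6 (w=2); MST = {1-5(w=2) 3-6(w=2)}
step 3: add edge 1-3 (w=4); MST = {1-3(w=4) 1-5(w=2) 3-6(w=2)}
step 4: add edge 0-1 (w=5); MST = {0-1(w=5) 1-3(w=4) 1-5(w=2) 3-6(w=2)}
step 5: add edge 0-4 (w=10); MST = {0-1(w=5) 0-4(w=10) 1-3(w=4) 1-5(w=2) 3-6(w=2)}
step 6: add edge 2-4 (w=10); MST = {0-1(w=5) 0-4(w=10) 1-3(w=4) 1-5(w=2) 2-4(w=10) 3-6(w=2)}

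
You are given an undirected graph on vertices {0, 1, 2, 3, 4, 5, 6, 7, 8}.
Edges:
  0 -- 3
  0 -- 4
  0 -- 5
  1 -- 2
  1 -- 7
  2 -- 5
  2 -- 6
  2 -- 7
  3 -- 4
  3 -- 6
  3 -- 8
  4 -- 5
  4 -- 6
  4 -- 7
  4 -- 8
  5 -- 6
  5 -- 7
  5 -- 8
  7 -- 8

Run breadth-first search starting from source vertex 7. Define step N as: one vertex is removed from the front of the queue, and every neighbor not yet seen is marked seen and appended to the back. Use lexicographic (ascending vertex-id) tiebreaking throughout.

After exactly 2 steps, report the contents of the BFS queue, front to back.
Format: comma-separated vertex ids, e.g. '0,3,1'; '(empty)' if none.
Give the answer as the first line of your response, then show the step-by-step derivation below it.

2,4,5,8

step 1: dequeue 7; queue=[1,2,4,5,8]; order=7
step 2: dequeue 1; queue=[2,4,5,8]; order=7,1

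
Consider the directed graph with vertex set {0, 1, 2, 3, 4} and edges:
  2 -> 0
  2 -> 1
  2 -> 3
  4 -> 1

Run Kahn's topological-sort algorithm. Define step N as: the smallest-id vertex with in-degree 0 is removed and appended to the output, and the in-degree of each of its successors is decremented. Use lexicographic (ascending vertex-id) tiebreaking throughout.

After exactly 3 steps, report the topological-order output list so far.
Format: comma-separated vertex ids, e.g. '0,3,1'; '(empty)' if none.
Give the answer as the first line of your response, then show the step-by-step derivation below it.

2,0,3

step 1: output 2; order=[2]; indeg=(0,1,0,0,0)
step 2: output 0; order=[2,0]; indeg=(0,1,0,0,0)
step 3: output 3; order=[2,0,3]; indeg=(0,1,0,0,0)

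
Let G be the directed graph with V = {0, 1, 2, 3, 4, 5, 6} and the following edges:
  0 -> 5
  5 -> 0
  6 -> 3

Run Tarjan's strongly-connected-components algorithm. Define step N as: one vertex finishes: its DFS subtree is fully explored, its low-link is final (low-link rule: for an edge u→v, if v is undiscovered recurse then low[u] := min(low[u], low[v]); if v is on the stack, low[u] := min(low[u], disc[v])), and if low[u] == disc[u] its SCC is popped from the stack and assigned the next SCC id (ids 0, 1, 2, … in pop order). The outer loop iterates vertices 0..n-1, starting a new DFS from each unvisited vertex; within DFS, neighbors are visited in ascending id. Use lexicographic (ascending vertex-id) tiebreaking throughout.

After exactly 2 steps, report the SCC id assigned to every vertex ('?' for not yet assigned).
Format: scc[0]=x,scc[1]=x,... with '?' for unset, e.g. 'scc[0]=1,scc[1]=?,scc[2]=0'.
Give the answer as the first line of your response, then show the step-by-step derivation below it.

scc[0]=0,scc[1]=?,scc[2]=?,scc[3]=?,scc[4]=?,scc[5]=0,scc[6]=?

step 1: low=(low[0]=0,low[1]=?,low[2]=?,low[3]=?,low[4]=?,low[5]=0,low[6]=?); scc=(scc[0]=?,scc[1]=?,scc[2]=?,scc[3]=?,scc[4]=?,scc[5]=?,scc[6]=?)
step 2: low=(low[0]=0,low[1]=?,low[2]=?,low[3]=?,low[4]=?,low[5]=0,low[6]=?); scc=(scc[0]=0,scc[1]=?,scc[2]=?,scc[3]=?,scc[4]=?,scc[5]=0,scc[6]=?)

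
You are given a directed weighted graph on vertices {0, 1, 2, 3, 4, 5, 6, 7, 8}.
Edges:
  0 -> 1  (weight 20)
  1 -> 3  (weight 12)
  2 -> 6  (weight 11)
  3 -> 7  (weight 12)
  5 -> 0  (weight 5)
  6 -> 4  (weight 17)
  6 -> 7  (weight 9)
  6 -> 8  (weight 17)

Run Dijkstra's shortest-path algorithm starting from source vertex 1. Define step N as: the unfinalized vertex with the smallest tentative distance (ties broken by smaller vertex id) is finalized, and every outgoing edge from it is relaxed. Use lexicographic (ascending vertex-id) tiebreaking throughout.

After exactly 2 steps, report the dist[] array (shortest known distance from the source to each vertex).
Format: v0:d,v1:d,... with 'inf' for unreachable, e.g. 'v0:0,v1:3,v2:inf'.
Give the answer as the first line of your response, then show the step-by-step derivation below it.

v0:inf,v1:0,v2:inf,v3:12,v4:inf,v5:inf,v6:inf,v7:24,v8:inf

step 1: dist = v0:inf,v1:0,v2:inf,v3:12,v4:inf,v5:inf,v6:inf,v7:inf,v8:inf
step 2: dist = v0:inf,v1:0,v2:inf,v3:12,v4:inf,v5:inf,v6:inf,v7:24,v8:inf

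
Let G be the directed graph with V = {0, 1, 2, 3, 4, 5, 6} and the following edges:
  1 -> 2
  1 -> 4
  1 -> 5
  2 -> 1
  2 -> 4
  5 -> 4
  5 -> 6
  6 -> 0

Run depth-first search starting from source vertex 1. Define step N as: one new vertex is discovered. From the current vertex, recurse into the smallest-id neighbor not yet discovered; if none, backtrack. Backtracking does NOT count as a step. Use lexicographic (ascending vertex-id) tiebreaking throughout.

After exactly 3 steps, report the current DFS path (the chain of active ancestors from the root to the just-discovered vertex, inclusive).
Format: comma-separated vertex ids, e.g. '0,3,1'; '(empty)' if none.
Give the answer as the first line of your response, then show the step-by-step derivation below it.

1,2,4

step 1: discover 1; path=1; order=1
step 2: discover 2; path=1>2; order=1,2
step 3: discover 4; path=1>2>4; order=1,2,4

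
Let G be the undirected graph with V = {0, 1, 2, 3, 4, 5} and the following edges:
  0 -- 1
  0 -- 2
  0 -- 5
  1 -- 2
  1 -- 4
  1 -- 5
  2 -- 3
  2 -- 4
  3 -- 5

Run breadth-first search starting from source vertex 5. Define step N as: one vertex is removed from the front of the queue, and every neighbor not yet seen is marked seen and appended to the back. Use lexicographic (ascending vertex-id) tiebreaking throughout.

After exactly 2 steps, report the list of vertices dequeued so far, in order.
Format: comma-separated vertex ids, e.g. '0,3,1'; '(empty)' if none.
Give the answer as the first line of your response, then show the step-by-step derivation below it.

5,0

step 1: dequeue 5; queue=[0,1,3]; order=5
step 2: dequeue 0; queue=[1,3,2]; order=5,0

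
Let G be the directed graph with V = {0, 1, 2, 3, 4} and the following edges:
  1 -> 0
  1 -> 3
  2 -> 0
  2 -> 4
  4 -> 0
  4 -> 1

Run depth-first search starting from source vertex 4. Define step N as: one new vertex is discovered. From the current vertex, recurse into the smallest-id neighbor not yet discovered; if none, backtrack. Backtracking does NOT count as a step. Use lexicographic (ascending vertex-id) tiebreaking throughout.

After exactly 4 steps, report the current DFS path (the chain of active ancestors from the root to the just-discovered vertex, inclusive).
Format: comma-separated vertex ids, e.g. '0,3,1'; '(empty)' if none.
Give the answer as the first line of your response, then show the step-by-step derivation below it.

4,1,3

step 1: discover 4; path=4; order=4
step 2: discover 0; path=4>0; order=4,0
step 3: discover 1; path=4>1; order=4,0,1
step 4: discover 3; path=4>1>3; order=4,0,1,3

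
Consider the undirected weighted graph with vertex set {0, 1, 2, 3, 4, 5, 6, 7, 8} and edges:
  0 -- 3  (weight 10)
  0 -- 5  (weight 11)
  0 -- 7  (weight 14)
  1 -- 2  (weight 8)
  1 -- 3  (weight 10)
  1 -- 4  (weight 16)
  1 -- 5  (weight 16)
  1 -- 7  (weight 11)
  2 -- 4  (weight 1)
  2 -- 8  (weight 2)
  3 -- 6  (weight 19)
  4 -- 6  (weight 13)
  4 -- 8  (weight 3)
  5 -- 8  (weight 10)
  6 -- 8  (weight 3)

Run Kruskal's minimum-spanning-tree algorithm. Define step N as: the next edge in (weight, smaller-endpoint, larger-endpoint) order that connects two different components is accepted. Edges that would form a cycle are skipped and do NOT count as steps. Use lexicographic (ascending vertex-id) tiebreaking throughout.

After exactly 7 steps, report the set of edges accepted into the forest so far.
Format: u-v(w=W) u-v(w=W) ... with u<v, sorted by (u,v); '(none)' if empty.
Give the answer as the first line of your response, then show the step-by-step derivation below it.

0-3(w=10) 1-2(w=8) 1-3(w=10) 2-4(w=1) 2-8(w=2) 5-8(w=10) 6-8(w=3)

step 1: add edge 2-4 (w=1); MST = {2-4(w=1)}
step 2: add edge 2-8 (w=2); MST = {2-4(w=1) 2-8(w=2)}
step 3: add edge 6-8 (w=3); MST = {2-4(w=1) 2-8(w=2) 6-8(w=3)}
step 4: add edge 1-2 (w=8); MST = {1-2(w=8) 2-4(w=1) 2-8(w=2) 6-8(w=3)}
step 5: add edge 0-3 (w=10); MST = {0-3(w=10) 1-2(w=8) 2-4(w=1) 2-8(w=2) 6-8(w=3)}
step 6: add edge 1-3 (w=10); MST = {0-3(w=10) 1-2(w=8) 1-3(w=10) 2-4(w=1) 2-8(w=2) 6-8(w=3)}
step 7: add edge 5-8 (w=10); MST = {0-3(w=10) 1-2(w=8) 1-3(w=10) 2-4(w=1) 2-8(w=2) 5-8(w=10) 6-8(w=3)}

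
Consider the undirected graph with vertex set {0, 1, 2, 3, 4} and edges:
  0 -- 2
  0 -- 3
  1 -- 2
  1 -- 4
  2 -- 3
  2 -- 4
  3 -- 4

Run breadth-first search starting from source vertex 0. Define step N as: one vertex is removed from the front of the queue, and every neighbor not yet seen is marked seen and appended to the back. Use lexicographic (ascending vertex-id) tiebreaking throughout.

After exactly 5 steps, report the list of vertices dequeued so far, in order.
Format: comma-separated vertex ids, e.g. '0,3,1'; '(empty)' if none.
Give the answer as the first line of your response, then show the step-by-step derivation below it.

0,2,3,1,4

step 1: dequeue 0; queue=[2,3]; order=0
step 2: dequeue 2; queue=[3,1,4]; order=0,2
step 3: dequeue 3; queue=[1,4]; order=0,2,3
step 4: dequeue 1; queue=[4]; order=0,2,3,1
step 5: dequeue 4; queue=[(empty)]; order=0,2,3,1,4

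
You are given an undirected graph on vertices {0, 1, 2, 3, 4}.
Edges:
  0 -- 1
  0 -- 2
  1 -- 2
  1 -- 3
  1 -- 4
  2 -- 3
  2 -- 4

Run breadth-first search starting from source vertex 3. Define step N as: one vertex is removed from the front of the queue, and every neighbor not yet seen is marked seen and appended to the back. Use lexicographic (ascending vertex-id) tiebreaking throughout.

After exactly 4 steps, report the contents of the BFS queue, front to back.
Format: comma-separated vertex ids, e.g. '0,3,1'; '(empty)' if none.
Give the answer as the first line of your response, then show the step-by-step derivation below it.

4

step 1: dequeue 3; queue=[1,2]; order=3
step 2: dequeue 1; queue=[2,0,4]; order=3,1
step 3: dequeue 2; queue=[0,4]; order=3,1,2
step 4: dequeue 0; queue=[4]; order=3,1,2,0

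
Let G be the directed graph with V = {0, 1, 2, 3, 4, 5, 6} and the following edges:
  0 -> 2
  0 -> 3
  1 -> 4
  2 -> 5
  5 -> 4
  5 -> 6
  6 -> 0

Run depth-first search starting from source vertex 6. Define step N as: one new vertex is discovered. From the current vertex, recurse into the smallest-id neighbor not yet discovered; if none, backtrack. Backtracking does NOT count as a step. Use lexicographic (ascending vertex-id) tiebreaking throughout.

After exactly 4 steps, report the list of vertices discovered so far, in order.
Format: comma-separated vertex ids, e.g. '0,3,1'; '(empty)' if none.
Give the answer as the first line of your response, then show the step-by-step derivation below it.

6,0,2,5

step 1: discover 6; path=6; order=6
step 2: discover 0; path=6>0; order=6,0
step 3: discover 2; path=6>0>2; order=6,0,2
step 4: discover 5; path=6>0>2>5; order=6,0,2,5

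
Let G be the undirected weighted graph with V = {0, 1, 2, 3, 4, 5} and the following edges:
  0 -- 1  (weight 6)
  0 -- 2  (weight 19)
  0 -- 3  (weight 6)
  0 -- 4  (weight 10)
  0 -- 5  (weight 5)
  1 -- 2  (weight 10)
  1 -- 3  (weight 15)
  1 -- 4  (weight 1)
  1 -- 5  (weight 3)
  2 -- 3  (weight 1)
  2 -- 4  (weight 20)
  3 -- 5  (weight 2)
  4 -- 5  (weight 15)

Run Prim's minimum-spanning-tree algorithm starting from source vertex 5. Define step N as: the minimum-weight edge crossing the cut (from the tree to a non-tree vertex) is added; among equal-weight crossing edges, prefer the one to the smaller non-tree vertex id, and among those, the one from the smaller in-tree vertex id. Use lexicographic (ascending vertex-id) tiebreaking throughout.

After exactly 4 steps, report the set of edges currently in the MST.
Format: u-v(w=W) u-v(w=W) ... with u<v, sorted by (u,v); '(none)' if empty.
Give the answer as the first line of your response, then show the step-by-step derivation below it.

1-4(w=1) 1-5(w=3) 2-3(w=1) 3-5(w=2)

step 1: add edge 3-5 (w=2); MST = {3-5(w=2)}
step 2: add edge 2-3 (w=1); MST = {2-3(w=1) 3-5(w=2)}
step 3: add edge 1-5 (w=3); MST = {1-5(w=3) 2-3(w=1) 3-5(w=2)}
step 4: add edge 1-4 (w=1); MST = {1-4(w=1) 1-5(w=3) 2-3(w=1) 3-5(w=2)}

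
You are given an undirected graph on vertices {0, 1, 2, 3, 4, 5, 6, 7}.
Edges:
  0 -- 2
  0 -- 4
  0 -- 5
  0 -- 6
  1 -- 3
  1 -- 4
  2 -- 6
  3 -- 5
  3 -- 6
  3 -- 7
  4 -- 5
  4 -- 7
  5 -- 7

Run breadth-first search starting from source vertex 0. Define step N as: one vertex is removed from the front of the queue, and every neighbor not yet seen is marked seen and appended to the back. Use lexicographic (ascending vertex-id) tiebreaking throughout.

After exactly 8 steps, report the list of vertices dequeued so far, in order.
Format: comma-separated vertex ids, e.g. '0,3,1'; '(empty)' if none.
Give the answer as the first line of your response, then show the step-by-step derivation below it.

0,2,4,5,6,1,7,3

step 1: dequeue 0; queue=[2,4,5,6]; order=0
step 2: dequeue 2; queue=[4,5,6]; order=0,2
step 3: dequeue 4; queue=[5,6,1,7]; order=0,2,4
step 4: dequeue 5; queue=[6,1,7,3]; order=0,2,4,5
step 5: dequeue 6; queue=[1,7,3]; order=0,2,4,5,6
step 6: dequeue 1; queue=[7,3]; order=0,2,4,5,6,1
step 7: dequeue 7; queue=[3]; order=0,2,4,5,6,1,7
step 8: dequeue 3; queue=[(empty)]; order=0,2,4,5,6,1,7,3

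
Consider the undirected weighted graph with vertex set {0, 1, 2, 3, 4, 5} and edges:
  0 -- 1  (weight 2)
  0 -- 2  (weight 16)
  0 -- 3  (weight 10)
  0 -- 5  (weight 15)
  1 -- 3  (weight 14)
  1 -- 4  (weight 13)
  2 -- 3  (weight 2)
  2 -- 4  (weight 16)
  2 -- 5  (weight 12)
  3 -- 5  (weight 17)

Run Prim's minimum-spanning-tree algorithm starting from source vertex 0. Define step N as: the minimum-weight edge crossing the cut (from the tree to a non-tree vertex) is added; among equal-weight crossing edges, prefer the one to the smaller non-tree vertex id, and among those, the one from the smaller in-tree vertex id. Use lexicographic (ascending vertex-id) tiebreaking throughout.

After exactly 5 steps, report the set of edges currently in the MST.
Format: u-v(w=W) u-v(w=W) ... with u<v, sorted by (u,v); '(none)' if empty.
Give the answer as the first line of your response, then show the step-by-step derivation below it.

0-1(w=2) 0-3(w=10) 1-4(w=13) 2-3(w=2) 2-5(w=12)

step 1: add edge 0-1 (w=2); MST = {0-1(w=2)}
step 2: add edge 0-3 (w=10); MST = {0-1(w=2) 0-3(w=10)}
step 3: add edge 2-3 (w=2); MST = {0-1(w=2) 0-3(w=10) 2-3(w=2)}
step 4: add edge 2-5 (w=12); MST = {0-1(w=2) 0-3(w=10) 2-3(w=2) 2-5(w=12)}
step 5: add edge 1-4 (w=13); MST = {0-1(w=2) 0-3(w=10) 1-4(w=13) 2-3(w=2) 2-5(w=12)}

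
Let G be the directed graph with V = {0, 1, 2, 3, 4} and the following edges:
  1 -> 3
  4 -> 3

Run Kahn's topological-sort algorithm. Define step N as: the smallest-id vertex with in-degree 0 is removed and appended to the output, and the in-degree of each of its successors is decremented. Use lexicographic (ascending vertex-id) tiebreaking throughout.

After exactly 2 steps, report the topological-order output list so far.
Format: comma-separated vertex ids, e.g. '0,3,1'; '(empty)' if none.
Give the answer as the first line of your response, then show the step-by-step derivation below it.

0,1

step 1: output 0; order=[0]; indeg=(0,0,0,2,0)
step 2: output 1; order=[0,1]; indeg=(0,0,0,1,0)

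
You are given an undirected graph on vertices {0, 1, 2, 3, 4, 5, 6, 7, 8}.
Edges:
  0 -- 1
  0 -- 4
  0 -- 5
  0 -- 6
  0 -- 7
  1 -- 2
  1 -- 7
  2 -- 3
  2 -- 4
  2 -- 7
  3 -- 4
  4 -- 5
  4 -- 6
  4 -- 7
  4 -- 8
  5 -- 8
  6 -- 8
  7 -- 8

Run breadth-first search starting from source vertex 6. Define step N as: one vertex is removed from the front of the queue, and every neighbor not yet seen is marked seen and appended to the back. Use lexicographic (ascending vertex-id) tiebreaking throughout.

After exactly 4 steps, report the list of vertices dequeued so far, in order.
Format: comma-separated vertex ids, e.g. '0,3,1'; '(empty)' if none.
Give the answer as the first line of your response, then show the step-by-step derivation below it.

6,0,4,8

step 1: dequeue 6; queue=[0,4,8]; order=6
step 2: dequeue 0; queue=[4,8,1,5,7]; order=6,0
step 3: dequeue 4; queue=[8,1,5,7,2,3]; order=6,0,4
step 4: dequeue 8; queue=[1,5,7,2,3]; order=6,0,4,8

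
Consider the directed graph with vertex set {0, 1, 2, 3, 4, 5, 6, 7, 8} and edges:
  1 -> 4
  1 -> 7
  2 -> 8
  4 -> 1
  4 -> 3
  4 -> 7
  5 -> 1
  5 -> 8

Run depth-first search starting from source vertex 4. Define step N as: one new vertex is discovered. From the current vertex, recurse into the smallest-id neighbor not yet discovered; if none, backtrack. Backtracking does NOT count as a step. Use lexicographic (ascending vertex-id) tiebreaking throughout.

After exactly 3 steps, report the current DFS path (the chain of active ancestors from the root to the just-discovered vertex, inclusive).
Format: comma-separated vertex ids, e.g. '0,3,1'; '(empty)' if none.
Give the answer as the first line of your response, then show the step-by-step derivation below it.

4,1,7

step 1: discover 4; path=4; order=4
step 2: discover 1; path=4>1; order=4,1
step 3: discover 7; path=4>1>7; order=4,1,7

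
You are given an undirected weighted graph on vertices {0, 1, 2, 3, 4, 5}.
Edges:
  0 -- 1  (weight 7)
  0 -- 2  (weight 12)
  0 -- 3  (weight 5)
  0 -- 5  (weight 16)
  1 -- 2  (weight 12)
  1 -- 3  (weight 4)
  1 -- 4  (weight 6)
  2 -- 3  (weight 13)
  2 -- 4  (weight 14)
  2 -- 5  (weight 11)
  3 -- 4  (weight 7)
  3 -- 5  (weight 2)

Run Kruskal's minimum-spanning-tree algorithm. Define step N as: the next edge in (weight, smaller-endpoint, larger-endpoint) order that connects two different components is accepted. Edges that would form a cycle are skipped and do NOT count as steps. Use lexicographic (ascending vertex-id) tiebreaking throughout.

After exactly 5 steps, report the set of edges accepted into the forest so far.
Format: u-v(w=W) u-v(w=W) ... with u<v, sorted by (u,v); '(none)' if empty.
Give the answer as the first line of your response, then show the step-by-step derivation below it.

0-3(w=5) 1-3(w=4) 1-4(w=6) 2-5(w=11) 3-5(w=2)

step 1: add edge 3-5 (w=2); MST = {3-5(w=2)}
step 2: add edge 1-3 (w=4); MST = {1-3(w=4) 3-5(w=2)}
step 3: add edge 0-3 (w=5); MST = {0-3(w=5) 1-3(w=4) 3-5(w=2)}
step 4: add edge 1-4 (w=6); MST = {0-3(w=5) 1-3(w=4) 1-4(w=6) 3-5(w=2)}
step 5: add edge 2-5 (w=11); MST = {0-3(w=5) 1-3(w=4) 1-4(w=6) 2-5(w=11) 3-5(w=2)}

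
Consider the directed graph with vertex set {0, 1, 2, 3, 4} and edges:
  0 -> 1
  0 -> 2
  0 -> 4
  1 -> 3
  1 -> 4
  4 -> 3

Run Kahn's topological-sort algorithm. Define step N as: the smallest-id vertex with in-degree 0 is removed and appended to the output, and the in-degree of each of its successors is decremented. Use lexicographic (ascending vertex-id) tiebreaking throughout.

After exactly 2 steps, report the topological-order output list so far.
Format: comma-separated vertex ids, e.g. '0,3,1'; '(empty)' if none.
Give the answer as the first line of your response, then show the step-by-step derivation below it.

0,1

step 1: output 0; order=[0]; indeg=(0,0,0,2,1)
step 2: output 1; order=[0,1]; indeg=(0,0,0,1,0)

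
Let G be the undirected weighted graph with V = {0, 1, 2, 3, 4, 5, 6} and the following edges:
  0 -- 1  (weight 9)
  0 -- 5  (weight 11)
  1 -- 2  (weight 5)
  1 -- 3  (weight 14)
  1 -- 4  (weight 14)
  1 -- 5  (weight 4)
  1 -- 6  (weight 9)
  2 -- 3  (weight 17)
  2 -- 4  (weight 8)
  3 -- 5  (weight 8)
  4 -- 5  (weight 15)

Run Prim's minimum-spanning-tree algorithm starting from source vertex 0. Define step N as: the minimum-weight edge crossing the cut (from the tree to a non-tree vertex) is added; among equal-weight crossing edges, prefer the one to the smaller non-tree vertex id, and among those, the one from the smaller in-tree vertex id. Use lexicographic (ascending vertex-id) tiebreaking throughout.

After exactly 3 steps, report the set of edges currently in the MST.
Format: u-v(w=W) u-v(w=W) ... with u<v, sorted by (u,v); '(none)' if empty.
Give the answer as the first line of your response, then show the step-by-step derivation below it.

0-1(w=9) 1-2(w=5) 1-5(w=4)

step 1: add edge 0-1 (w=9); MST = {0-1(w=9)}
step 2: add edge 1-5 (w=4); MST = {0-1(w=9) 1-5(w=4)}
step 3: add edge 1-2 (w=5); MST = {0-1(w=9) 1-2(w=5) 1-5(w=4)}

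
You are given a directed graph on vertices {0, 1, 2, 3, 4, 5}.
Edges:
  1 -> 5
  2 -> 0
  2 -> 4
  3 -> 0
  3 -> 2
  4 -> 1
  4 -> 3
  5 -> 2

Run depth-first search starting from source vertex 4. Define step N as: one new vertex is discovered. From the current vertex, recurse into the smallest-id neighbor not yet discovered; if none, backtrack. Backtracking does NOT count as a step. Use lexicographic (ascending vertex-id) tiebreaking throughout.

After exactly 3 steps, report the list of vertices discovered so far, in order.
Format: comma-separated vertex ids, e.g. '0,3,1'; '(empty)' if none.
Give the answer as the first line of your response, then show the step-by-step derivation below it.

4,1,5

step 1: discover 4; path=4; order=4
step 2: discover 1; path=4>1; order=4,1
step 3: discover 5; path=4>1>5; order=4,1,5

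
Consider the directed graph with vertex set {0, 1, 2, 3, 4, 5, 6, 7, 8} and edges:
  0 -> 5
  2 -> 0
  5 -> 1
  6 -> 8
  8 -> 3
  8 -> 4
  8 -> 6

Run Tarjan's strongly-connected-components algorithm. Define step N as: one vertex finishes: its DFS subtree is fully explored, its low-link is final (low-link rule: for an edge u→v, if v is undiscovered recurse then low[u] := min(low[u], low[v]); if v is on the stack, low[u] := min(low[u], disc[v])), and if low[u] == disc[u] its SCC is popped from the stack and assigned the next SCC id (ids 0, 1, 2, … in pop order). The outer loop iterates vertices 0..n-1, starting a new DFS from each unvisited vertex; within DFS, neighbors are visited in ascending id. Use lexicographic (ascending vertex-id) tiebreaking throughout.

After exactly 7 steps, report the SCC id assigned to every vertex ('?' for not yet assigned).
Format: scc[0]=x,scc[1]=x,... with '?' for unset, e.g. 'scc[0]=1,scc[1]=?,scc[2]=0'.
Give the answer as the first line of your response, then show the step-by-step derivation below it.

scc[0]=2,scc[1]=0,scc[2]=3,scc[3]=4,scc[4]=5,scc[5]=1,scc[6]=?,scc[7]=?,scc[8]=?

step 1: low=(low[0]=0,low[1]=2,low[2]=?,low[3]=?,low[4]=?,low[5]=1,low[6]=?,low[7]=?,low[8]=?); scc=(scc[0]=?,scc[1]=0,scc[2]=?,scc[3]=?,scc[4]=?,scc[5]=?,scc[6]=?,scc[7]=?,scc[8]=?)
step 2: low=(low[0]=0,low[1]=2,low[2]=?,low[3]=?,low[4]=?,low[5]=1,low[6]=?,low[7]=?,low[8]=?); scc=(scc[0]=?,scc[1]=0,scc[2]=?,scc[3]=?,scc[4]=?,scc[5]=1,scc[6]=?,scc[7]=?,scc[8]=?)
step 3: low=(low[0]=0,low[1]=2,low[2]=?,low[3]=?,low[4]=?,low[5]=1,low[6]=?,low[7]=?,low[8]=?); scc=(scc[0]=2,scc[1]=0,scc[2]=?,scc[3]=?,scc[4]=?,scc[5]=1,scc[6]=?,scc[7]=?,scc[8]=?)
step 4: low=(low[0]=0,low[1]=2,low[2]=3,low[3]=?,low[4]=?,low[5]=1,low[6]=?,low[7]=?,low[8]=?); scc=(scc[0]=2,scc[1]=0,scc[2]=3,scc[3]=?,scc[4]=?,scc[5]=1,scc[6]=?,scc[7]=?,scc[8]=?)
step 5: low=(low[0]=0,low[1]=2,low[2]=3,low[3]=4,low[4]=?,low[5]=1,low[6]=?,low[7]=?,low[8]=?); scc=(scc[0]=2,scc[1]=0,scc[2]=3,scc[3]=4,scc[4]=?,scc[5]=1,scc[6]=?,scc[7]=?,scc[8]=?)
step 6: low=(low[0]=0,low[1]=2,low[2]=3,low[3]=4,low[4]=5,low[5]=1,low[6]=?,low[7]=?,low[8]=?); scc=(scc[0]=2,scc[1]=0,scc[2]=3,scc[3]=4,scc[4]=5,scc[5]=1,scc[6]=?,scc[7]=?,scc[8]=?)
step 7: low=(low[0]=0,low[1]=2,low[2]=3,low[3]=4,low[4]=5,low[5]=1,low[6]=6,low[7]=?,low[8]=6); scc=(scc[0]=2,scc[1]=0,scc[2]=3,scc[3]=4,scc[4]=5,scc[5]=1,scc[6]=?,scc[7]=?,scc[8]=?)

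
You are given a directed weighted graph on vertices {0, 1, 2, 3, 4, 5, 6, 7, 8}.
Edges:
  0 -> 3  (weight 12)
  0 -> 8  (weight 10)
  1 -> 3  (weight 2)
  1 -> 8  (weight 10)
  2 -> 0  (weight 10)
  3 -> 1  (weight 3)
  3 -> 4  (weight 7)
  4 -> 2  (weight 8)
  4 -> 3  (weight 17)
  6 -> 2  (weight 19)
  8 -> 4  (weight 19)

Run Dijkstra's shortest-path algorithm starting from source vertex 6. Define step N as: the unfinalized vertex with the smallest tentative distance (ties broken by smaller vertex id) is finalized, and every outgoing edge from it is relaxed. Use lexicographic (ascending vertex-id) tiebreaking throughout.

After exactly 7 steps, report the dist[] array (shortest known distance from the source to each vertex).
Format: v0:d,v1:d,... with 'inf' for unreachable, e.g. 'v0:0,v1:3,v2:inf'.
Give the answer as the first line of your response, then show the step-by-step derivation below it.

v0:29,v1:44,v2:19,v3:41,v4:48,v5:inf,v6:0,v7:inf,v8:39

step 1: dist = v0:inf,v1:inf,v2:19,v3:inf,v4:inf,v5:inf,v6:0,v7:inf,v8:inf
step 2: dist = v0:29,v1:inf,v2:19,v3:inf,v4:inf,v5:inf,v6:0,v7:inf,v8:inf
step 3: dist = v0:29,v1:inf,v2:19,v3:41,v4:inf,v5:inf,v6:0,v7:inf,v8:39
step 4: dist = v0:29,v1:inf,v2:19,v3:41,v4:58,v5:inf,v6:0,v7:inf,v8:39
step 5: dist = v0:29,v1:44,v2:19,v3:41,v4:48,v5:inf,v6:0,v7:inf,v8:39
step 6: dist = v0:29,v1:44,v2:19,v3:41,v4:48,v5:inf,v6:0,v7:inf,v8:39
step 7: dist = v0:29,v1:44,v2:19,v3:41,v4:48,v5:inf,v6:0,v7:inf,v8:39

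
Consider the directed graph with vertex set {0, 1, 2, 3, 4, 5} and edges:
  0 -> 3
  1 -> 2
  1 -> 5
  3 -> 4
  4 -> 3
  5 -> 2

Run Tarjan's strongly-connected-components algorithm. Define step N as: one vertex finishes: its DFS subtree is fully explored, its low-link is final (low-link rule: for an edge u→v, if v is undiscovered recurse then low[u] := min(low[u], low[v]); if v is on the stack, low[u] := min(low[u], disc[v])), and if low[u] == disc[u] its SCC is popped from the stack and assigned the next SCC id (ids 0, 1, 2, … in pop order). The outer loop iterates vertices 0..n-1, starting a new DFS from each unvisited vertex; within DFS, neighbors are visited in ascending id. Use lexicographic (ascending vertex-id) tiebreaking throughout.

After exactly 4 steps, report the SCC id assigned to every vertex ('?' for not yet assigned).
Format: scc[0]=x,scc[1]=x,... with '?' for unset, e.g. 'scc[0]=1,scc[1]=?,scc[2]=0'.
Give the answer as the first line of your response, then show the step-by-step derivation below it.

scc[0]=1,scc[1]=?,scc[2]=2,scc[3]=0,scc[4]=0,scc[5]=?

step 1: low=(low[0]=0,low[1]=?,low[2]=?,low[3]=1,low[4]=1,low[5]=?); scc=(scc[0]=?,scc[1]=?,scc[2]=?,scc[3]=?,scc[4]=?,scc[5]=?)
step 2: low=(low[0]=0,low[1]=?,low[2]=?,low[3]=1,low[4]=1,low[5]=?); scc=(scc[0]=?,scc[1]=?,scc[2]=?,scc[3]=0,scc[4]=0,scc[5]=?)
step 3: low=(low[0]=0,low[1]=?,low[2]=?,low[3]=1,low[4]=1,low[5]=?); scc=(scc[0]=1,scc[1]=?,scc[2]=?,scc[3]=0,scc[4]=0,scc[5]=?)
step 4: low=(low[0]=0,low[1]=3,low[2]=4,low[3]=1,low[4]=1,low[5]=?); scc=(scc[0]=1,scc[1]=?,scc[2]=2,scc[3]=0,scc[4]=0,scc[5]=?)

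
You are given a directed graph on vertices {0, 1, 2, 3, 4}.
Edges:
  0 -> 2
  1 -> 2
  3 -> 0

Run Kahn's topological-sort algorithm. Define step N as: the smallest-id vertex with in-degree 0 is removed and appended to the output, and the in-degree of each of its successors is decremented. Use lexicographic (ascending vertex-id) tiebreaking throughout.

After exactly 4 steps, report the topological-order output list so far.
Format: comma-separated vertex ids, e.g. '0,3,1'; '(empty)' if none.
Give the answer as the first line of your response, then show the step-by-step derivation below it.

1,3,0,2

step 1: output 1; order=[1]; indeg=(1,0,1,0,0)
step 2: output 3; order=[1,3]; indeg=(0,0,1,0,0)
step 3: output 0; order=[1,3,0]; indeg=(0,0,0,0,0)
step 4: output 2; order=[1,3,0,2]; indeg=(0,0,0,0,0)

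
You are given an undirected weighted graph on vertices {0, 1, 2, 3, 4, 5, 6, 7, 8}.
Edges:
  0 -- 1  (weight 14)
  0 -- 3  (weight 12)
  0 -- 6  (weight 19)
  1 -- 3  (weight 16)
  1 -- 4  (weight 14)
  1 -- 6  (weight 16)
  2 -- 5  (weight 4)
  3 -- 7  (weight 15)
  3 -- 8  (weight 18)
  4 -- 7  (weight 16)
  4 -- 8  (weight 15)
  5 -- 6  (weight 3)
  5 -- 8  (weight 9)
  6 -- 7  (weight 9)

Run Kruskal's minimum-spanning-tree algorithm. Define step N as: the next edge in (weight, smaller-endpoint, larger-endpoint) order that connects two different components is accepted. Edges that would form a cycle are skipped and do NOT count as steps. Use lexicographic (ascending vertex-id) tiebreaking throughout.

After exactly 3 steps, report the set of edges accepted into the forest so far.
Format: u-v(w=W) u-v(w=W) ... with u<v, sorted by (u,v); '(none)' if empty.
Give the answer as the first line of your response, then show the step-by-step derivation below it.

2-5(w=4) 5-6(w=3) 5-8(w=9)

step 1: add edge 5-6 (w=3); MST = {5-6(w=3)}
step 2: add edge 2-5 (w=4); MST = {2-5(w=4) 5-6(w=3)}
step 3: add edge 5-8 (w=9); MST = {2-5(w=4) 5-6(w=3) 5-8(w=9)}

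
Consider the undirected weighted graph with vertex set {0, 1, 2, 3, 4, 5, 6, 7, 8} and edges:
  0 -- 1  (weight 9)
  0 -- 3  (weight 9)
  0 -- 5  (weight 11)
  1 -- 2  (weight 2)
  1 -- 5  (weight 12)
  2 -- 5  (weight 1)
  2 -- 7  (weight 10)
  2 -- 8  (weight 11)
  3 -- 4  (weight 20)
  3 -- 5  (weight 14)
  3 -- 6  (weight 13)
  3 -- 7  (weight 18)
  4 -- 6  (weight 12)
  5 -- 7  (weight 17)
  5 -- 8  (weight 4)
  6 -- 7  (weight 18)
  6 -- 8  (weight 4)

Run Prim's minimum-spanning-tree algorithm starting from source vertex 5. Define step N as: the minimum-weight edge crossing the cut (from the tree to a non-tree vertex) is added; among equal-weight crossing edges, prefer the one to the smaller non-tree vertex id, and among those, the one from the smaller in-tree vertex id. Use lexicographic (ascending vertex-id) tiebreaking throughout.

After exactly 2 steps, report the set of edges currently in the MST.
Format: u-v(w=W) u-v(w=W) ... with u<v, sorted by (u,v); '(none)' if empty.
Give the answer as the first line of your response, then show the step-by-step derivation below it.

1-2(w=2) 2-5(w=1)

step 1: add edge 2-5 (w=1); MST = {2-5(w=1)}
step 2: add edge 1-2 (w=2); MST = {1-2(w=2) 2-5(w=1)}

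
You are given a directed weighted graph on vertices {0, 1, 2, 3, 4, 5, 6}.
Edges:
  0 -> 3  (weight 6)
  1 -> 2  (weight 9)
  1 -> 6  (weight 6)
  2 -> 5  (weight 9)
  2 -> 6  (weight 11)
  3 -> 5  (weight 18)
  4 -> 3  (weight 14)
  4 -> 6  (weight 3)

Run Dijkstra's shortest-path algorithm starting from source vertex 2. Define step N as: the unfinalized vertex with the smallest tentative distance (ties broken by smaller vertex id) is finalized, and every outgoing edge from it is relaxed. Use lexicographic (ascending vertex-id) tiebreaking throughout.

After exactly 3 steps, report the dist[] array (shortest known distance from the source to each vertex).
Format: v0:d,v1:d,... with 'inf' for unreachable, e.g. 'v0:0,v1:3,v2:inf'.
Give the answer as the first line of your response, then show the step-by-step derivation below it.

v0:inf,v1:inf,v2:0,v3:inf,v4:inf,v5:9,v6:11

step 1: dist = v0:inf,v1:inf,v2:0,v3:inf,v4:inf,v5:9,v6:11
step 2: dist = v0:inf,v1:inf,v2:0,v3:inf,v4:inf,v5:9,v6:11
step 3: dist = v0:inf,v1:inf,v2:0,v3:inf,v4:inf,v5:9,v6:11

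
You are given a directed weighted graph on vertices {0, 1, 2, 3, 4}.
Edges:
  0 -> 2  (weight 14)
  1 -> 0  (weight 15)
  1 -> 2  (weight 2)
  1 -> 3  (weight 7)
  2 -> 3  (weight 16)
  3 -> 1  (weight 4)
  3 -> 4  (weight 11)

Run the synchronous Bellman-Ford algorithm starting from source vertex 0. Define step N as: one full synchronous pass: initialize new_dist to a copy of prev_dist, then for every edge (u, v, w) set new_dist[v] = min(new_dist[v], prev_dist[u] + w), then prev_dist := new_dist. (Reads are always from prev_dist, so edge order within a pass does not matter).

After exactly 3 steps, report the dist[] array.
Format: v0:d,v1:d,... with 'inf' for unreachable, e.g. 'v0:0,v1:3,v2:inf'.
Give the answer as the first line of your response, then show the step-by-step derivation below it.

v0:0,v1:34,v2:14,v3:30,v4:41

step 1: dist = v0:0,v1:inf,v2:14,v3:inf,v4:inf
step 2: dist = v0:0,v1:inf,v2:14,v3:30,v4:inf
step 3: dist = v0:0,v1:34,v2:14,v3:30,v4:41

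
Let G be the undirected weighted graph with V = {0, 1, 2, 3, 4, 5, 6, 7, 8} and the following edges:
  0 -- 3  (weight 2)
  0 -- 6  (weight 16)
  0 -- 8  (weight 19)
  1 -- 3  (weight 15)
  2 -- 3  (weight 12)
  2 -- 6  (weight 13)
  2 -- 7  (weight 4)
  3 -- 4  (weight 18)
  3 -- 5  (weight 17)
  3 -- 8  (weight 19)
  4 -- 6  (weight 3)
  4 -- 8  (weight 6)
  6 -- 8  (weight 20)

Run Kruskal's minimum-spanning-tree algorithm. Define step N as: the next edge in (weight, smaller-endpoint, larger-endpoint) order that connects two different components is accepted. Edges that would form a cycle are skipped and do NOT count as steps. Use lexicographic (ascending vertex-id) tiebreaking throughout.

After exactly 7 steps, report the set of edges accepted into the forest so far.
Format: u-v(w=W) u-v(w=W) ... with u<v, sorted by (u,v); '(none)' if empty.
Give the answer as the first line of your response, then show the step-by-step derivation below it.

0-3(w=2) 1-3(w=15) 2-3(w=12) 2-6(w=13) 2-7(w=4) 4-6(w=3) 4-8(w=6)

step 1: add edge 0-3 (w=2); MST = {0-3(w=2)}
step 2: add edge 4-6 (w=3); MST = {0-3(w=2) 4-6(w=3)}
step 3: add edge 2-7 (w=4); MST = {0-3(w=2) 2-7(w=4) 4-6(w=3)}
step 4: add edge 4-8 (w=6); MST = {0-3(w=2) 2-7(w=4) 4-6(w=3) 4-8(w=6)}
step 5: add edge 2-3 (w=12); MST = {0-3(w=2) 2-3(w=12) 2-7(w=4) 4-6(w=3) 4-8(w=6)}
step 6: add edge 2-6 (w=13); MST = {0-3(w=2) 2-3(w=12) 2-6(w=13) 2-7(w=4) 4-6(w=3) 4-8(w=6)}
step 7: add edge 1-3 (w=15); MST = {0-3(w=2) 1-3(w=15) 2-3(w=12) 2-6(w=13) 2-7(w=4) 4-6(w=3) 4-8(w=6)}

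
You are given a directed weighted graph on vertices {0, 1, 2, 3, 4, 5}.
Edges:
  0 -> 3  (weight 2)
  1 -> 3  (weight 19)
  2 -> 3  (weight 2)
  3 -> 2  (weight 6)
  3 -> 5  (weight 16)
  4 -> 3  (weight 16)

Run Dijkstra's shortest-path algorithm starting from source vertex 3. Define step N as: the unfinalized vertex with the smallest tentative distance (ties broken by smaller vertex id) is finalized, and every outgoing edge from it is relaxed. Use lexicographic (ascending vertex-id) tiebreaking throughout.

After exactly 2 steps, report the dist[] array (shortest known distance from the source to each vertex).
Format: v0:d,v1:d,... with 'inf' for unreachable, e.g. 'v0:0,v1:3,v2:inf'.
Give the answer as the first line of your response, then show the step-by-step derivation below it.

v0:inf,v1:inf,v2:6,v3:0,v4:inf,v5:16

step 1: dist = v0:inf,v1:inf,v2:6,v3:0,v4:inf,v5:16
step 2: dist = v0:inf,v1:inf,v2:6,v3:0,v4:inf,v5:16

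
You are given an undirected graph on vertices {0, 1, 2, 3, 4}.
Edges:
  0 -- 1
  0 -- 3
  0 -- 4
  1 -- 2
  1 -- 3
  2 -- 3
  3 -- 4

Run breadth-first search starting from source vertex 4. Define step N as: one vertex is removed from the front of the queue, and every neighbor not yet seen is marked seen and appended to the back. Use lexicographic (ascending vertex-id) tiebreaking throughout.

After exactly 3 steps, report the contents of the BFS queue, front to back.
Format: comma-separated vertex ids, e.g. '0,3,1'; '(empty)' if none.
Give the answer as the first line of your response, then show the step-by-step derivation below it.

1,2

step 1: dequeue 4; queue=[0,3]; order=4
step 2: dequeue 0; queue=[3,1]; order=4,0
step 3: dequeue 3; queue=[1,2]; order=4,0,3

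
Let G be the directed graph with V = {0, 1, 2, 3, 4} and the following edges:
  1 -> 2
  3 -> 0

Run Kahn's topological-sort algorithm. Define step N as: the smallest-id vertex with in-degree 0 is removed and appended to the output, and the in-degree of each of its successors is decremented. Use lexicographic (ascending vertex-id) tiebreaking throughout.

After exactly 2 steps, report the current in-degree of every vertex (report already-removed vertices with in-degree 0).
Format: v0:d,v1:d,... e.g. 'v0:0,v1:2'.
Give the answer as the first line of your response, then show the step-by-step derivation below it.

v0:1,v1:0,v2:0,v3:0,v4:0

step 1: output 1; order=[1]; indeg=(1,0,0,0,0)
step 2: output 2; order=[1,2]; indeg=(1,0,0,0,0)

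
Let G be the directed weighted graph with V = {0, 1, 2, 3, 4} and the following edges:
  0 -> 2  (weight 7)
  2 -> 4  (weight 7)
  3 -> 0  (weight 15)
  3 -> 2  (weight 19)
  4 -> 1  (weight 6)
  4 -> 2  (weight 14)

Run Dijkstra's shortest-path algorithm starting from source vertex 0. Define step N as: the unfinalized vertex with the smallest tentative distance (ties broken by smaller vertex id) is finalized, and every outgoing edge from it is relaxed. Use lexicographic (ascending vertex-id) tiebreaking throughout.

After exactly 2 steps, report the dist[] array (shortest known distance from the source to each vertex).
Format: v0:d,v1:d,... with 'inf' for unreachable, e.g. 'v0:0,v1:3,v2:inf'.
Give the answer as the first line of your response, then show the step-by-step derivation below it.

v0:0,v1:inf,v2:7,v3:inf,v4:14

step 1: dist = v0:0,v1:inf,v2:7,v3:inf,v4:inf
step 2: dist = v0:0,v1:inf,v2:7,v3:inf,v4:14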